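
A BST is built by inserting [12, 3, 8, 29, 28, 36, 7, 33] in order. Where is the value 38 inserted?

Starting tree (level order): [12, 3, 29, None, 8, 28, 36, 7, None, None, None, 33]
Insertion path: 12 -> 29 -> 36
Result: insert 38 as right child of 36
Final tree (level order): [12, 3, 29, None, 8, 28, 36, 7, None, None, None, 33, 38]


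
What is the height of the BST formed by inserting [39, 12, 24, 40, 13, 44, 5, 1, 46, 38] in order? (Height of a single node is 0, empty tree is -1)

Insertion order: [39, 12, 24, 40, 13, 44, 5, 1, 46, 38]
Tree (level-order array): [39, 12, 40, 5, 24, None, 44, 1, None, 13, 38, None, 46]
Compute height bottom-up (empty subtree = -1):
  height(1) = 1 + max(-1, -1) = 0
  height(5) = 1 + max(0, -1) = 1
  height(13) = 1 + max(-1, -1) = 0
  height(38) = 1 + max(-1, -1) = 0
  height(24) = 1 + max(0, 0) = 1
  height(12) = 1 + max(1, 1) = 2
  height(46) = 1 + max(-1, -1) = 0
  height(44) = 1 + max(-1, 0) = 1
  height(40) = 1 + max(-1, 1) = 2
  height(39) = 1 + max(2, 2) = 3
Height = 3


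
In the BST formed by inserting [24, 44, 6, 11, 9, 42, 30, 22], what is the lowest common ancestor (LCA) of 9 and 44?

Tree insertion order: [24, 44, 6, 11, 9, 42, 30, 22]
Tree (level-order array): [24, 6, 44, None, 11, 42, None, 9, 22, 30]
In a BST, the LCA of p=9, q=44 is the first node v on the
root-to-leaf path with p <= v <= q (go left if both < v, right if both > v).
Walk from root:
  at 24: 9 <= 24 <= 44, this is the LCA
LCA = 24


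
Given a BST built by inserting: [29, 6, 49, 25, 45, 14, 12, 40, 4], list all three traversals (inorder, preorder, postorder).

Tree insertion order: [29, 6, 49, 25, 45, 14, 12, 40, 4]
Tree (level-order array): [29, 6, 49, 4, 25, 45, None, None, None, 14, None, 40, None, 12]
Inorder (L, root, R): [4, 6, 12, 14, 25, 29, 40, 45, 49]
Preorder (root, L, R): [29, 6, 4, 25, 14, 12, 49, 45, 40]
Postorder (L, R, root): [4, 12, 14, 25, 6, 40, 45, 49, 29]


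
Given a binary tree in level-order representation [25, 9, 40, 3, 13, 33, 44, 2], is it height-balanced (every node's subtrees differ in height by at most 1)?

Tree (level-order array): [25, 9, 40, 3, 13, 33, 44, 2]
Definition: a tree is height-balanced if, at every node, |h(left) - h(right)| <= 1 (empty subtree has height -1).
Bottom-up per-node check:
  node 2: h_left=-1, h_right=-1, diff=0 [OK], height=0
  node 3: h_left=0, h_right=-1, diff=1 [OK], height=1
  node 13: h_left=-1, h_right=-1, diff=0 [OK], height=0
  node 9: h_left=1, h_right=0, diff=1 [OK], height=2
  node 33: h_left=-1, h_right=-1, diff=0 [OK], height=0
  node 44: h_left=-1, h_right=-1, diff=0 [OK], height=0
  node 40: h_left=0, h_right=0, diff=0 [OK], height=1
  node 25: h_left=2, h_right=1, diff=1 [OK], height=3
All nodes satisfy the balance condition.
Result: Balanced


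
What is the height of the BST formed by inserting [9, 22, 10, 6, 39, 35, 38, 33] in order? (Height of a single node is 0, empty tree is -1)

Insertion order: [9, 22, 10, 6, 39, 35, 38, 33]
Tree (level-order array): [9, 6, 22, None, None, 10, 39, None, None, 35, None, 33, 38]
Compute height bottom-up (empty subtree = -1):
  height(6) = 1 + max(-1, -1) = 0
  height(10) = 1 + max(-1, -1) = 0
  height(33) = 1 + max(-1, -1) = 0
  height(38) = 1 + max(-1, -1) = 0
  height(35) = 1 + max(0, 0) = 1
  height(39) = 1 + max(1, -1) = 2
  height(22) = 1 + max(0, 2) = 3
  height(9) = 1 + max(0, 3) = 4
Height = 4


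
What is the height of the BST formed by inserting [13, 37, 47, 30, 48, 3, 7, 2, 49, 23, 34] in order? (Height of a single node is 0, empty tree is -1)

Insertion order: [13, 37, 47, 30, 48, 3, 7, 2, 49, 23, 34]
Tree (level-order array): [13, 3, 37, 2, 7, 30, 47, None, None, None, None, 23, 34, None, 48, None, None, None, None, None, 49]
Compute height bottom-up (empty subtree = -1):
  height(2) = 1 + max(-1, -1) = 0
  height(7) = 1 + max(-1, -1) = 0
  height(3) = 1 + max(0, 0) = 1
  height(23) = 1 + max(-1, -1) = 0
  height(34) = 1 + max(-1, -1) = 0
  height(30) = 1 + max(0, 0) = 1
  height(49) = 1 + max(-1, -1) = 0
  height(48) = 1 + max(-1, 0) = 1
  height(47) = 1 + max(-1, 1) = 2
  height(37) = 1 + max(1, 2) = 3
  height(13) = 1 + max(1, 3) = 4
Height = 4


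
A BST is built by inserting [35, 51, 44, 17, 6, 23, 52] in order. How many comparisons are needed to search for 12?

Search path for 12: 35 -> 17 -> 6
Found: False
Comparisons: 3


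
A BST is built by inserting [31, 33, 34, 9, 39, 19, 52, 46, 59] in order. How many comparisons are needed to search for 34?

Search path for 34: 31 -> 33 -> 34
Found: True
Comparisons: 3


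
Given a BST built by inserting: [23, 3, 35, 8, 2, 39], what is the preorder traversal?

Tree insertion order: [23, 3, 35, 8, 2, 39]
Tree (level-order array): [23, 3, 35, 2, 8, None, 39]
Preorder traversal: [23, 3, 2, 8, 35, 39]


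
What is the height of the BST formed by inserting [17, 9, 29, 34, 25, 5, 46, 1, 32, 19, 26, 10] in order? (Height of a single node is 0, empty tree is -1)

Insertion order: [17, 9, 29, 34, 25, 5, 46, 1, 32, 19, 26, 10]
Tree (level-order array): [17, 9, 29, 5, 10, 25, 34, 1, None, None, None, 19, 26, 32, 46]
Compute height bottom-up (empty subtree = -1):
  height(1) = 1 + max(-1, -1) = 0
  height(5) = 1 + max(0, -1) = 1
  height(10) = 1 + max(-1, -1) = 0
  height(9) = 1 + max(1, 0) = 2
  height(19) = 1 + max(-1, -1) = 0
  height(26) = 1 + max(-1, -1) = 0
  height(25) = 1 + max(0, 0) = 1
  height(32) = 1 + max(-1, -1) = 0
  height(46) = 1 + max(-1, -1) = 0
  height(34) = 1 + max(0, 0) = 1
  height(29) = 1 + max(1, 1) = 2
  height(17) = 1 + max(2, 2) = 3
Height = 3


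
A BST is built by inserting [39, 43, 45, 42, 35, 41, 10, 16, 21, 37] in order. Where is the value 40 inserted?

Starting tree (level order): [39, 35, 43, 10, 37, 42, 45, None, 16, None, None, 41, None, None, None, None, 21]
Insertion path: 39 -> 43 -> 42 -> 41
Result: insert 40 as left child of 41
Final tree (level order): [39, 35, 43, 10, 37, 42, 45, None, 16, None, None, 41, None, None, None, None, 21, 40]


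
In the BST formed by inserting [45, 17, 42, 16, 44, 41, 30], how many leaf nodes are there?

Tree built from: [45, 17, 42, 16, 44, 41, 30]
Tree (level-order array): [45, 17, None, 16, 42, None, None, 41, 44, 30]
Rule: A leaf has 0 children.
Per-node child counts:
  node 45: 1 child(ren)
  node 17: 2 child(ren)
  node 16: 0 child(ren)
  node 42: 2 child(ren)
  node 41: 1 child(ren)
  node 30: 0 child(ren)
  node 44: 0 child(ren)
Matching nodes: [16, 30, 44]
Count of leaf nodes: 3


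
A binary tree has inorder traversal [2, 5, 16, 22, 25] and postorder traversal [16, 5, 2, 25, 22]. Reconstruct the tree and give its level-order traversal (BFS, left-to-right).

Inorder:   [2, 5, 16, 22, 25]
Postorder: [16, 5, 2, 25, 22]
Algorithm: postorder visits root last, so walk postorder right-to-left;
each value is the root of the current inorder slice — split it at that
value, recurse on the right subtree first, then the left.
Recursive splits:
  root=22; inorder splits into left=[2, 5, 16], right=[25]
  root=25; inorder splits into left=[], right=[]
  root=2; inorder splits into left=[], right=[5, 16]
  root=5; inorder splits into left=[], right=[16]
  root=16; inorder splits into left=[], right=[]
Reconstructed level-order: [22, 2, 25, 5, 16]


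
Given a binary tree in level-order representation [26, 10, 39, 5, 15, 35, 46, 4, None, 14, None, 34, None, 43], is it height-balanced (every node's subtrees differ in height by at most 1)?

Tree (level-order array): [26, 10, 39, 5, 15, 35, 46, 4, None, 14, None, 34, None, 43]
Definition: a tree is height-balanced if, at every node, |h(left) - h(right)| <= 1 (empty subtree has height -1).
Bottom-up per-node check:
  node 4: h_left=-1, h_right=-1, diff=0 [OK], height=0
  node 5: h_left=0, h_right=-1, diff=1 [OK], height=1
  node 14: h_left=-1, h_right=-1, diff=0 [OK], height=0
  node 15: h_left=0, h_right=-1, diff=1 [OK], height=1
  node 10: h_left=1, h_right=1, diff=0 [OK], height=2
  node 34: h_left=-1, h_right=-1, diff=0 [OK], height=0
  node 35: h_left=0, h_right=-1, diff=1 [OK], height=1
  node 43: h_left=-1, h_right=-1, diff=0 [OK], height=0
  node 46: h_left=0, h_right=-1, diff=1 [OK], height=1
  node 39: h_left=1, h_right=1, diff=0 [OK], height=2
  node 26: h_left=2, h_right=2, diff=0 [OK], height=3
All nodes satisfy the balance condition.
Result: Balanced


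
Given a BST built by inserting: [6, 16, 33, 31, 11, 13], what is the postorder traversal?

Tree insertion order: [6, 16, 33, 31, 11, 13]
Tree (level-order array): [6, None, 16, 11, 33, None, 13, 31]
Postorder traversal: [13, 11, 31, 33, 16, 6]


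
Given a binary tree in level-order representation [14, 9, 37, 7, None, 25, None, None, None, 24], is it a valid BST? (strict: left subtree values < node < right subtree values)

Level-order array: [14, 9, 37, 7, None, 25, None, None, None, 24]
Validate using subtree bounds (lo, hi): at each node, require lo < value < hi,
then recurse left with hi=value and right with lo=value.
Preorder trace (stopping at first violation):
  at node 14 with bounds (-inf, +inf): OK
  at node 9 with bounds (-inf, 14): OK
  at node 7 with bounds (-inf, 9): OK
  at node 37 with bounds (14, +inf): OK
  at node 25 with bounds (14, 37): OK
  at node 24 with bounds (14, 25): OK
No violation found at any node.
Result: Valid BST


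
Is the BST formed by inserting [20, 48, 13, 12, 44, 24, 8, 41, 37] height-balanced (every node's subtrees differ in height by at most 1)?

Tree (level-order array): [20, 13, 48, 12, None, 44, None, 8, None, 24, None, None, None, None, 41, 37]
Definition: a tree is height-balanced if, at every node, |h(left) - h(right)| <= 1 (empty subtree has height -1).
Bottom-up per-node check:
  node 8: h_left=-1, h_right=-1, diff=0 [OK], height=0
  node 12: h_left=0, h_right=-1, diff=1 [OK], height=1
  node 13: h_left=1, h_right=-1, diff=2 [FAIL (|1--1|=2 > 1)], height=2
  node 37: h_left=-1, h_right=-1, diff=0 [OK], height=0
  node 41: h_left=0, h_right=-1, diff=1 [OK], height=1
  node 24: h_left=-1, h_right=1, diff=2 [FAIL (|-1-1|=2 > 1)], height=2
  node 44: h_left=2, h_right=-1, diff=3 [FAIL (|2--1|=3 > 1)], height=3
  node 48: h_left=3, h_right=-1, diff=4 [FAIL (|3--1|=4 > 1)], height=4
  node 20: h_left=2, h_right=4, diff=2 [FAIL (|2-4|=2 > 1)], height=5
Node 13 violates the condition: |1 - -1| = 2 > 1.
Result: Not balanced


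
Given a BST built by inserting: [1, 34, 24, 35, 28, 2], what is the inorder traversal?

Tree insertion order: [1, 34, 24, 35, 28, 2]
Tree (level-order array): [1, None, 34, 24, 35, 2, 28]
Inorder traversal: [1, 2, 24, 28, 34, 35]


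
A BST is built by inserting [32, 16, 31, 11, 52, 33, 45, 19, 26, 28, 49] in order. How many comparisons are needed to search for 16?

Search path for 16: 32 -> 16
Found: True
Comparisons: 2


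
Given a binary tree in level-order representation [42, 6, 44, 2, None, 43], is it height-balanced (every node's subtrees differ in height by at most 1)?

Tree (level-order array): [42, 6, 44, 2, None, 43]
Definition: a tree is height-balanced if, at every node, |h(left) - h(right)| <= 1 (empty subtree has height -1).
Bottom-up per-node check:
  node 2: h_left=-1, h_right=-1, diff=0 [OK], height=0
  node 6: h_left=0, h_right=-1, diff=1 [OK], height=1
  node 43: h_left=-1, h_right=-1, diff=0 [OK], height=0
  node 44: h_left=0, h_right=-1, diff=1 [OK], height=1
  node 42: h_left=1, h_right=1, diff=0 [OK], height=2
All nodes satisfy the balance condition.
Result: Balanced


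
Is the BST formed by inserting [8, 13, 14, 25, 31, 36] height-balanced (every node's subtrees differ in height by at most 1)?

Tree (level-order array): [8, None, 13, None, 14, None, 25, None, 31, None, 36]
Definition: a tree is height-balanced if, at every node, |h(left) - h(right)| <= 1 (empty subtree has height -1).
Bottom-up per-node check:
  node 36: h_left=-1, h_right=-1, diff=0 [OK], height=0
  node 31: h_left=-1, h_right=0, diff=1 [OK], height=1
  node 25: h_left=-1, h_right=1, diff=2 [FAIL (|-1-1|=2 > 1)], height=2
  node 14: h_left=-1, h_right=2, diff=3 [FAIL (|-1-2|=3 > 1)], height=3
  node 13: h_left=-1, h_right=3, diff=4 [FAIL (|-1-3|=4 > 1)], height=4
  node 8: h_left=-1, h_right=4, diff=5 [FAIL (|-1-4|=5 > 1)], height=5
Node 25 violates the condition: |-1 - 1| = 2 > 1.
Result: Not balanced


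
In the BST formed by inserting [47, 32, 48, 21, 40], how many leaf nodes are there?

Tree built from: [47, 32, 48, 21, 40]
Tree (level-order array): [47, 32, 48, 21, 40]
Rule: A leaf has 0 children.
Per-node child counts:
  node 47: 2 child(ren)
  node 32: 2 child(ren)
  node 21: 0 child(ren)
  node 40: 0 child(ren)
  node 48: 0 child(ren)
Matching nodes: [21, 40, 48]
Count of leaf nodes: 3


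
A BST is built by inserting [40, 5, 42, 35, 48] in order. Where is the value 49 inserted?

Starting tree (level order): [40, 5, 42, None, 35, None, 48]
Insertion path: 40 -> 42 -> 48
Result: insert 49 as right child of 48
Final tree (level order): [40, 5, 42, None, 35, None, 48, None, None, None, 49]


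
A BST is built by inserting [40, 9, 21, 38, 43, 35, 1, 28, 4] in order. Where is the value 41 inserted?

Starting tree (level order): [40, 9, 43, 1, 21, None, None, None, 4, None, 38, None, None, 35, None, 28]
Insertion path: 40 -> 43
Result: insert 41 as left child of 43
Final tree (level order): [40, 9, 43, 1, 21, 41, None, None, 4, None, 38, None, None, None, None, 35, None, 28]


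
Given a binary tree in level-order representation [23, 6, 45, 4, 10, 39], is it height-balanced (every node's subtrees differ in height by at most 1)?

Tree (level-order array): [23, 6, 45, 4, 10, 39]
Definition: a tree is height-balanced if, at every node, |h(left) - h(right)| <= 1 (empty subtree has height -1).
Bottom-up per-node check:
  node 4: h_left=-1, h_right=-1, diff=0 [OK], height=0
  node 10: h_left=-1, h_right=-1, diff=0 [OK], height=0
  node 6: h_left=0, h_right=0, diff=0 [OK], height=1
  node 39: h_left=-1, h_right=-1, diff=0 [OK], height=0
  node 45: h_left=0, h_right=-1, diff=1 [OK], height=1
  node 23: h_left=1, h_right=1, diff=0 [OK], height=2
All nodes satisfy the balance condition.
Result: Balanced


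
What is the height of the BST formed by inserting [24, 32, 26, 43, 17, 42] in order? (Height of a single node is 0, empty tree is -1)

Insertion order: [24, 32, 26, 43, 17, 42]
Tree (level-order array): [24, 17, 32, None, None, 26, 43, None, None, 42]
Compute height bottom-up (empty subtree = -1):
  height(17) = 1 + max(-1, -1) = 0
  height(26) = 1 + max(-1, -1) = 0
  height(42) = 1 + max(-1, -1) = 0
  height(43) = 1 + max(0, -1) = 1
  height(32) = 1 + max(0, 1) = 2
  height(24) = 1 + max(0, 2) = 3
Height = 3


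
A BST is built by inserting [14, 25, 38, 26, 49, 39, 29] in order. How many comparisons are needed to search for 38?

Search path for 38: 14 -> 25 -> 38
Found: True
Comparisons: 3


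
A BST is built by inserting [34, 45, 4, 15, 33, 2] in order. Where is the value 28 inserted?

Starting tree (level order): [34, 4, 45, 2, 15, None, None, None, None, None, 33]
Insertion path: 34 -> 4 -> 15 -> 33
Result: insert 28 as left child of 33
Final tree (level order): [34, 4, 45, 2, 15, None, None, None, None, None, 33, 28]


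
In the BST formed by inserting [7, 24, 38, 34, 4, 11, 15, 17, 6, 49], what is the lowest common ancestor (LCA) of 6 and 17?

Tree insertion order: [7, 24, 38, 34, 4, 11, 15, 17, 6, 49]
Tree (level-order array): [7, 4, 24, None, 6, 11, 38, None, None, None, 15, 34, 49, None, 17]
In a BST, the LCA of p=6, q=17 is the first node v on the
root-to-leaf path with p <= v <= q (go left if both < v, right if both > v).
Walk from root:
  at 7: 6 <= 7 <= 17, this is the LCA
LCA = 7


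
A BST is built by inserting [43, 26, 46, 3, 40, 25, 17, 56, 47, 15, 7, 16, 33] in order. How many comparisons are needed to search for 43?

Search path for 43: 43
Found: True
Comparisons: 1


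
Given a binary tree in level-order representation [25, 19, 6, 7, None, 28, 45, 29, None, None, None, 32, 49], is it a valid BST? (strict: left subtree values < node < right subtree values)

Level-order array: [25, 19, 6, 7, None, 28, 45, 29, None, None, None, 32, 49]
Validate using subtree bounds (lo, hi): at each node, require lo < value < hi,
then recurse left with hi=value and right with lo=value.
Preorder trace (stopping at first violation):
  at node 25 with bounds (-inf, +inf): OK
  at node 19 with bounds (-inf, 25): OK
  at node 7 with bounds (-inf, 19): OK
  at node 29 with bounds (-inf, 7): VIOLATION
Node 29 violates its bound: not (-inf < 29 < 7).
Result: Not a valid BST


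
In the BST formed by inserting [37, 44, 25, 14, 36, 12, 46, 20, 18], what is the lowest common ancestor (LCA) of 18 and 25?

Tree insertion order: [37, 44, 25, 14, 36, 12, 46, 20, 18]
Tree (level-order array): [37, 25, 44, 14, 36, None, 46, 12, 20, None, None, None, None, None, None, 18]
In a BST, the LCA of p=18, q=25 is the first node v on the
root-to-leaf path with p <= v <= q (go left if both < v, right if both > v).
Walk from root:
  at 37: both 18 and 25 < 37, go left
  at 25: 18 <= 25 <= 25, this is the LCA
LCA = 25


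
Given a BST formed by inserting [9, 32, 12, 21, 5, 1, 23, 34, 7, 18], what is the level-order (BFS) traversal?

Tree insertion order: [9, 32, 12, 21, 5, 1, 23, 34, 7, 18]
Tree (level-order array): [9, 5, 32, 1, 7, 12, 34, None, None, None, None, None, 21, None, None, 18, 23]
BFS from the root, enqueuing left then right child of each popped node:
  queue [9] -> pop 9, enqueue [5, 32], visited so far: [9]
  queue [5, 32] -> pop 5, enqueue [1, 7], visited so far: [9, 5]
  queue [32, 1, 7] -> pop 32, enqueue [12, 34], visited so far: [9, 5, 32]
  queue [1, 7, 12, 34] -> pop 1, enqueue [none], visited so far: [9, 5, 32, 1]
  queue [7, 12, 34] -> pop 7, enqueue [none], visited so far: [9, 5, 32, 1, 7]
  queue [12, 34] -> pop 12, enqueue [21], visited so far: [9, 5, 32, 1, 7, 12]
  queue [34, 21] -> pop 34, enqueue [none], visited so far: [9, 5, 32, 1, 7, 12, 34]
  queue [21] -> pop 21, enqueue [18, 23], visited so far: [9, 5, 32, 1, 7, 12, 34, 21]
  queue [18, 23] -> pop 18, enqueue [none], visited so far: [9, 5, 32, 1, 7, 12, 34, 21, 18]
  queue [23] -> pop 23, enqueue [none], visited so far: [9, 5, 32, 1, 7, 12, 34, 21, 18, 23]
Result: [9, 5, 32, 1, 7, 12, 34, 21, 18, 23]


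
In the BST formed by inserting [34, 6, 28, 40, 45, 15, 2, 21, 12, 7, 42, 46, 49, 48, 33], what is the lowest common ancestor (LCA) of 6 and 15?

Tree insertion order: [34, 6, 28, 40, 45, 15, 2, 21, 12, 7, 42, 46, 49, 48, 33]
Tree (level-order array): [34, 6, 40, 2, 28, None, 45, None, None, 15, 33, 42, 46, 12, 21, None, None, None, None, None, 49, 7, None, None, None, 48]
In a BST, the LCA of p=6, q=15 is the first node v on the
root-to-leaf path with p <= v <= q (go left if both < v, right if both > v).
Walk from root:
  at 34: both 6 and 15 < 34, go left
  at 6: 6 <= 6 <= 15, this is the LCA
LCA = 6


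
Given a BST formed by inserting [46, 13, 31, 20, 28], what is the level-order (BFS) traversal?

Tree insertion order: [46, 13, 31, 20, 28]
Tree (level-order array): [46, 13, None, None, 31, 20, None, None, 28]
BFS from the root, enqueuing left then right child of each popped node:
  queue [46] -> pop 46, enqueue [13], visited so far: [46]
  queue [13] -> pop 13, enqueue [31], visited so far: [46, 13]
  queue [31] -> pop 31, enqueue [20], visited so far: [46, 13, 31]
  queue [20] -> pop 20, enqueue [28], visited so far: [46, 13, 31, 20]
  queue [28] -> pop 28, enqueue [none], visited so far: [46, 13, 31, 20, 28]
Result: [46, 13, 31, 20, 28]


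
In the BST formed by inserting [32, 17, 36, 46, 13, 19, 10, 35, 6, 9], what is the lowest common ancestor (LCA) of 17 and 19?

Tree insertion order: [32, 17, 36, 46, 13, 19, 10, 35, 6, 9]
Tree (level-order array): [32, 17, 36, 13, 19, 35, 46, 10, None, None, None, None, None, None, None, 6, None, None, 9]
In a BST, the LCA of p=17, q=19 is the first node v on the
root-to-leaf path with p <= v <= q (go left if both < v, right if both > v).
Walk from root:
  at 32: both 17 and 19 < 32, go left
  at 17: 17 <= 17 <= 19, this is the LCA
LCA = 17


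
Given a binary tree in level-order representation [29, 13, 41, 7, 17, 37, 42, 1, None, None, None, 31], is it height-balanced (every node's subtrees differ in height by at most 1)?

Tree (level-order array): [29, 13, 41, 7, 17, 37, 42, 1, None, None, None, 31]
Definition: a tree is height-balanced if, at every node, |h(left) - h(right)| <= 1 (empty subtree has height -1).
Bottom-up per-node check:
  node 1: h_left=-1, h_right=-1, diff=0 [OK], height=0
  node 7: h_left=0, h_right=-1, diff=1 [OK], height=1
  node 17: h_left=-1, h_right=-1, diff=0 [OK], height=0
  node 13: h_left=1, h_right=0, diff=1 [OK], height=2
  node 31: h_left=-1, h_right=-1, diff=0 [OK], height=0
  node 37: h_left=0, h_right=-1, diff=1 [OK], height=1
  node 42: h_left=-1, h_right=-1, diff=0 [OK], height=0
  node 41: h_left=1, h_right=0, diff=1 [OK], height=2
  node 29: h_left=2, h_right=2, diff=0 [OK], height=3
All nodes satisfy the balance condition.
Result: Balanced


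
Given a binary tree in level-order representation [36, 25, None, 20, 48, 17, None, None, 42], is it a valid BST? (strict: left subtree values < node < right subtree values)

Level-order array: [36, 25, None, 20, 48, 17, None, None, 42]
Validate using subtree bounds (lo, hi): at each node, require lo < value < hi,
then recurse left with hi=value and right with lo=value.
Preorder trace (stopping at first violation):
  at node 36 with bounds (-inf, +inf): OK
  at node 25 with bounds (-inf, 36): OK
  at node 20 with bounds (-inf, 25): OK
  at node 17 with bounds (-inf, 20): OK
  at node 48 with bounds (25, 36): VIOLATION
Node 48 violates its bound: not (25 < 48 < 36).
Result: Not a valid BST


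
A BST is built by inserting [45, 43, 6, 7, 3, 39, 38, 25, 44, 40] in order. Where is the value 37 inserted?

Starting tree (level order): [45, 43, None, 6, 44, 3, 7, None, None, None, None, None, 39, 38, 40, 25]
Insertion path: 45 -> 43 -> 6 -> 7 -> 39 -> 38 -> 25
Result: insert 37 as right child of 25
Final tree (level order): [45, 43, None, 6, 44, 3, 7, None, None, None, None, None, 39, 38, 40, 25, None, None, None, None, 37]


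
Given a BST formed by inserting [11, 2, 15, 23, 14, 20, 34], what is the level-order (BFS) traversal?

Tree insertion order: [11, 2, 15, 23, 14, 20, 34]
Tree (level-order array): [11, 2, 15, None, None, 14, 23, None, None, 20, 34]
BFS from the root, enqueuing left then right child of each popped node:
  queue [11] -> pop 11, enqueue [2, 15], visited so far: [11]
  queue [2, 15] -> pop 2, enqueue [none], visited so far: [11, 2]
  queue [15] -> pop 15, enqueue [14, 23], visited so far: [11, 2, 15]
  queue [14, 23] -> pop 14, enqueue [none], visited so far: [11, 2, 15, 14]
  queue [23] -> pop 23, enqueue [20, 34], visited so far: [11, 2, 15, 14, 23]
  queue [20, 34] -> pop 20, enqueue [none], visited so far: [11, 2, 15, 14, 23, 20]
  queue [34] -> pop 34, enqueue [none], visited so far: [11, 2, 15, 14, 23, 20, 34]
Result: [11, 2, 15, 14, 23, 20, 34]


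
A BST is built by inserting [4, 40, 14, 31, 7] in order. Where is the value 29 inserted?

Starting tree (level order): [4, None, 40, 14, None, 7, 31]
Insertion path: 4 -> 40 -> 14 -> 31
Result: insert 29 as left child of 31
Final tree (level order): [4, None, 40, 14, None, 7, 31, None, None, 29]


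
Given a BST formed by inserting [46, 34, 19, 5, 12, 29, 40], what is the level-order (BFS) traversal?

Tree insertion order: [46, 34, 19, 5, 12, 29, 40]
Tree (level-order array): [46, 34, None, 19, 40, 5, 29, None, None, None, 12]
BFS from the root, enqueuing left then right child of each popped node:
  queue [46] -> pop 46, enqueue [34], visited so far: [46]
  queue [34] -> pop 34, enqueue [19, 40], visited so far: [46, 34]
  queue [19, 40] -> pop 19, enqueue [5, 29], visited so far: [46, 34, 19]
  queue [40, 5, 29] -> pop 40, enqueue [none], visited so far: [46, 34, 19, 40]
  queue [5, 29] -> pop 5, enqueue [12], visited so far: [46, 34, 19, 40, 5]
  queue [29, 12] -> pop 29, enqueue [none], visited so far: [46, 34, 19, 40, 5, 29]
  queue [12] -> pop 12, enqueue [none], visited so far: [46, 34, 19, 40, 5, 29, 12]
Result: [46, 34, 19, 40, 5, 29, 12]


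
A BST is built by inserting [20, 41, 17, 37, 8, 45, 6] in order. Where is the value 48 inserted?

Starting tree (level order): [20, 17, 41, 8, None, 37, 45, 6]
Insertion path: 20 -> 41 -> 45
Result: insert 48 as right child of 45
Final tree (level order): [20, 17, 41, 8, None, 37, 45, 6, None, None, None, None, 48]


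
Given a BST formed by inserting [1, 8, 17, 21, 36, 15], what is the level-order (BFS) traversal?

Tree insertion order: [1, 8, 17, 21, 36, 15]
Tree (level-order array): [1, None, 8, None, 17, 15, 21, None, None, None, 36]
BFS from the root, enqueuing left then right child of each popped node:
  queue [1] -> pop 1, enqueue [8], visited so far: [1]
  queue [8] -> pop 8, enqueue [17], visited so far: [1, 8]
  queue [17] -> pop 17, enqueue [15, 21], visited so far: [1, 8, 17]
  queue [15, 21] -> pop 15, enqueue [none], visited so far: [1, 8, 17, 15]
  queue [21] -> pop 21, enqueue [36], visited so far: [1, 8, 17, 15, 21]
  queue [36] -> pop 36, enqueue [none], visited so far: [1, 8, 17, 15, 21, 36]
Result: [1, 8, 17, 15, 21, 36]


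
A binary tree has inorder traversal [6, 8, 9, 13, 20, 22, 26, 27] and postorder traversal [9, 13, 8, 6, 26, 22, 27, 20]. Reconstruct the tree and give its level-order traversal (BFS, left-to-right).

Inorder:   [6, 8, 9, 13, 20, 22, 26, 27]
Postorder: [9, 13, 8, 6, 26, 22, 27, 20]
Algorithm: postorder visits root last, so walk postorder right-to-left;
each value is the root of the current inorder slice — split it at that
value, recurse on the right subtree first, then the left.
Recursive splits:
  root=20; inorder splits into left=[6, 8, 9, 13], right=[22, 26, 27]
  root=27; inorder splits into left=[22, 26], right=[]
  root=22; inorder splits into left=[], right=[26]
  root=26; inorder splits into left=[], right=[]
  root=6; inorder splits into left=[], right=[8, 9, 13]
  root=8; inorder splits into left=[], right=[9, 13]
  root=13; inorder splits into left=[9], right=[]
  root=9; inorder splits into left=[], right=[]
Reconstructed level-order: [20, 6, 27, 8, 22, 13, 26, 9]


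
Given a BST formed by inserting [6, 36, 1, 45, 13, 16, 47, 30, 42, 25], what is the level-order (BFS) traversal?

Tree insertion order: [6, 36, 1, 45, 13, 16, 47, 30, 42, 25]
Tree (level-order array): [6, 1, 36, None, None, 13, 45, None, 16, 42, 47, None, 30, None, None, None, None, 25]
BFS from the root, enqueuing left then right child of each popped node:
  queue [6] -> pop 6, enqueue [1, 36], visited so far: [6]
  queue [1, 36] -> pop 1, enqueue [none], visited so far: [6, 1]
  queue [36] -> pop 36, enqueue [13, 45], visited so far: [6, 1, 36]
  queue [13, 45] -> pop 13, enqueue [16], visited so far: [6, 1, 36, 13]
  queue [45, 16] -> pop 45, enqueue [42, 47], visited so far: [6, 1, 36, 13, 45]
  queue [16, 42, 47] -> pop 16, enqueue [30], visited so far: [6, 1, 36, 13, 45, 16]
  queue [42, 47, 30] -> pop 42, enqueue [none], visited so far: [6, 1, 36, 13, 45, 16, 42]
  queue [47, 30] -> pop 47, enqueue [none], visited so far: [6, 1, 36, 13, 45, 16, 42, 47]
  queue [30] -> pop 30, enqueue [25], visited so far: [6, 1, 36, 13, 45, 16, 42, 47, 30]
  queue [25] -> pop 25, enqueue [none], visited so far: [6, 1, 36, 13, 45, 16, 42, 47, 30, 25]
Result: [6, 1, 36, 13, 45, 16, 42, 47, 30, 25]


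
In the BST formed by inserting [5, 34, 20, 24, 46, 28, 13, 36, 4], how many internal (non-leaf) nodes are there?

Tree built from: [5, 34, 20, 24, 46, 28, 13, 36, 4]
Tree (level-order array): [5, 4, 34, None, None, 20, 46, 13, 24, 36, None, None, None, None, 28]
Rule: An internal node has at least one child.
Per-node child counts:
  node 5: 2 child(ren)
  node 4: 0 child(ren)
  node 34: 2 child(ren)
  node 20: 2 child(ren)
  node 13: 0 child(ren)
  node 24: 1 child(ren)
  node 28: 0 child(ren)
  node 46: 1 child(ren)
  node 36: 0 child(ren)
Matching nodes: [5, 34, 20, 24, 46]
Count of internal (non-leaf) nodes: 5


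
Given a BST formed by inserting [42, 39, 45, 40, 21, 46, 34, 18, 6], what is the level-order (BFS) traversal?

Tree insertion order: [42, 39, 45, 40, 21, 46, 34, 18, 6]
Tree (level-order array): [42, 39, 45, 21, 40, None, 46, 18, 34, None, None, None, None, 6]
BFS from the root, enqueuing left then right child of each popped node:
  queue [42] -> pop 42, enqueue [39, 45], visited so far: [42]
  queue [39, 45] -> pop 39, enqueue [21, 40], visited so far: [42, 39]
  queue [45, 21, 40] -> pop 45, enqueue [46], visited so far: [42, 39, 45]
  queue [21, 40, 46] -> pop 21, enqueue [18, 34], visited so far: [42, 39, 45, 21]
  queue [40, 46, 18, 34] -> pop 40, enqueue [none], visited so far: [42, 39, 45, 21, 40]
  queue [46, 18, 34] -> pop 46, enqueue [none], visited so far: [42, 39, 45, 21, 40, 46]
  queue [18, 34] -> pop 18, enqueue [6], visited so far: [42, 39, 45, 21, 40, 46, 18]
  queue [34, 6] -> pop 34, enqueue [none], visited so far: [42, 39, 45, 21, 40, 46, 18, 34]
  queue [6] -> pop 6, enqueue [none], visited so far: [42, 39, 45, 21, 40, 46, 18, 34, 6]
Result: [42, 39, 45, 21, 40, 46, 18, 34, 6]


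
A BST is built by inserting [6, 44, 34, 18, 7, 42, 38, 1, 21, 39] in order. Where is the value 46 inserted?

Starting tree (level order): [6, 1, 44, None, None, 34, None, 18, 42, 7, 21, 38, None, None, None, None, None, None, 39]
Insertion path: 6 -> 44
Result: insert 46 as right child of 44
Final tree (level order): [6, 1, 44, None, None, 34, 46, 18, 42, None, None, 7, 21, 38, None, None, None, None, None, None, 39]


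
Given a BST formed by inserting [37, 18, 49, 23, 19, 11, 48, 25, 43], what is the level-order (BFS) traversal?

Tree insertion order: [37, 18, 49, 23, 19, 11, 48, 25, 43]
Tree (level-order array): [37, 18, 49, 11, 23, 48, None, None, None, 19, 25, 43]
BFS from the root, enqueuing left then right child of each popped node:
  queue [37] -> pop 37, enqueue [18, 49], visited so far: [37]
  queue [18, 49] -> pop 18, enqueue [11, 23], visited so far: [37, 18]
  queue [49, 11, 23] -> pop 49, enqueue [48], visited so far: [37, 18, 49]
  queue [11, 23, 48] -> pop 11, enqueue [none], visited so far: [37, 18, 49, 11]
  queue [23, 48] -> pop 23, enqueue [19, 25], visited so far: [37, 18, 49, 11, 23]
  queue [48, 19, 25] -> pop 48, enqueue [43], visited so far: [37, 18, 49, 11, 23, 48]
  queue [19, 25, 43] -> pop 19, enqueue [none], visited so far: [37, 18, 49, 11, 23, 48, 19]
  queue [25, 43] -> pop 25, enqueue [none], visited so far: [37, 18, 49, 11, 23, 48, 19, 25]
  queue [43] -> pop 43, enqueue [none], visited so far: [37, 18, 49, 11, 23, 48, 19, 25, 43]
Result: [37, 18, 49, 11, 23, 48, 19, 25, 43]


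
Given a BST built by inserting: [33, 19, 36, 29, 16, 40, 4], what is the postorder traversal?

Tree insertion order: [33, 19, 36, 29, 16, 40, 4]
Tree (level-order array): [33, 19, 36, 16, 29, None, 40, 4]
Postorder traversal: [4, 16, 29, 19, 40, 36, 33]


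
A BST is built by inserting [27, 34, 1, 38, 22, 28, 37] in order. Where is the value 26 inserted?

Starting tree (level order): [27, 1, 34, None, 22, 28, 38, None, None, None, None, 37]
Insertion path: 27 -> 1 -> 22
Result: insert 26 as right child of 22
Final tree (level order): [27, 1, 34, None, 22, 28, 38, None, 26, None, None, 37]


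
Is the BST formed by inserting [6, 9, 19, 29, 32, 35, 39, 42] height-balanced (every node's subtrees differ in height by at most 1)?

Tree (level-order array): [6, None, 9, None, 19, None, 29, None, 32, None, 35, None, 39, None, 42]
Definition: a tree is height-balanced if, at every node, |h(left) - h(right)| <= 1 (empty subtree has height -1).
Bottom-up per-node check:
  node 42: h_left=-1, h_right=-1, diff=0 [OK], height=0
  node 39: h_left=-1, h_right=0, diff=1 [OK], height=1
  node 35: h_left=-1, h_right=1, diff=2 [FAIL (|-1-1|=2 > 1)], height=2
  node 32: h_left=-1, h_right=2, diff=3 [FAIL (|-1-2|=3 > 1)], height=3
  node 29: h_left=-1, h_right=3, diff=4 [FAIL (|-1-3|=4 > 1)], height=4
  node 19: h_left=-1, h_right=4, diff=5 [FAIL (|-1-4|=5 > 1)], height=5
  node 9: h_left=-1, h_right=5, diff=6 [FAIL (|-1-5|=6 > 1)], height=6
  node 6: h_left=-1, h_right=6, diff=7 [FAIL (|-1-6|=7 > 1)], height=7
Node 35 violates the condition: |-1 - 1| = 2 > 1.
Result: Not balanced


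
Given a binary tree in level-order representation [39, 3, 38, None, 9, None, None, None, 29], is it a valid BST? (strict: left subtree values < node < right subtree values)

Level-order array: [39, 3, 38, None, 9, None, None, None, 29]
Validate using subtree bounds (lo, hi): at each node, require lo < value < hi,
then recurse left with hi=value and right with lo=value.
Preorder trace (stopping at first violation):
  at node 39 with bounds (-inf, +inf): OK
  at node 3 with bounds (-inf, 39): OK
  at node 9 with bounds (3, 39): OK
  at node 29 with bounds (9, 39): OK
  at node 38 with bounds (39, +inf): VIOLATION
Node 38 violates its bound: not (39 < 38 < +inf).
Result: Not a valid BST


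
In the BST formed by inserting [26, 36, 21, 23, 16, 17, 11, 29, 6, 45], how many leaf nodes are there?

Tree built from: [26, 36, 21, 23, 16, 17, 11, 29, 6, 45]
Tree (level-order array): [26, 21, 36, 16, 23, 29, 45, 11, 17, None, None, None, None, None, None, 6]
Rule: A leaf has 0 children.
Per-node child counts:
  node 26: 2 child(ren)
  node 21: 2 child(ren)
  node 16: 2 child(ren)
  node 11: 1 child(ren)
  node 6: 0 child(ren)
  node 17: 0 child(ren)
  node 23: 0 child(ren)
  node 36: 2 child(ren)
  node 29: 0 child(ren)
  node 45: 0 child(ren)
Matching nodes: [6, 17, 23, 29, 45]
Count of leaf nodes: 5


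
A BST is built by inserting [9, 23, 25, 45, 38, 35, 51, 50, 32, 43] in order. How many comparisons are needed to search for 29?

Search path for 29: 9 -> 23 -> 25 -> 45 -> 38 -> 35 -> 32
Found: False
Comparisons: 7


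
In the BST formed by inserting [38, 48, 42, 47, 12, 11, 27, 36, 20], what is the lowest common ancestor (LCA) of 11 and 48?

Tree insertion order: [38, 48, 42, 47, 12, 11, 27, 36, 20]
Tree (level-order array): [38, 12, 48, 11, 27, 42, None, None, None, 20, 36, None, 47]
In a BST, the LCA of p=11, q=48 is the first node v on the
root-to-leaf path with p <= v <= q (go left if both < v, right if both > v).
Walk from root:
  at 38: 11 <= 38 <= 48, this is the LCA
LCA = 38


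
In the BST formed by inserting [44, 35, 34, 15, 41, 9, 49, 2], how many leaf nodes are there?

Tree built from: [44, 35, 34, 15, 41, 9, 49, 2]
Tree (level-order array): [44, 35, 49, 34, 41, None, None, 15, None, None, None, 9, None, 2]
Rule: A leaf has 0 children.
Per-node child counts:
  node 44: 2 child(ren)
  node 35: 2 child(ren)
  node 34: 1 child(ren)
  node 15: 1 child(ren)
  node 9: 1 child(ren)
  node 2: 0 child(ren)
  node 41: 0 child(ren)
  node 49: 0 child(ren)
Matching nodes: [2, 41, 49]
Count of leaf nodes: 3


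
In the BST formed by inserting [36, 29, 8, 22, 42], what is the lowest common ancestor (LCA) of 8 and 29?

Tree insertion order: [36, 29, 8, 22, 42]
Tree (level-order array): [36, 29, 42, 8, None, None, None, None, 22]
In a BST, the LCA of p=8, q=29 is the first node v on the
root-to-leaf path with p <= v <= q (go left if both < v, right if both > v).
Walk from root:
  at 36: both 8 and 29 < 36, go left
  at 29: 8 <= 29 <= 29, this is the LCA
LCA = 29


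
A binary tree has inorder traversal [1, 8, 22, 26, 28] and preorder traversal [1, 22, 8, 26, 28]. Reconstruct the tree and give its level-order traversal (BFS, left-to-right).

Inorder:  [1, 8, 22, 26, 28]
Preorder: [1, 22, 8, 26, 28]
Algorithm: preorder visits root first, so consume preorder in order;
for each root, split the current inorder slice at that value into
left-subtree inorder and right-subtree inorder, then recurse.
Recursive splits:
  root=1; inorder splits into left=[], right=[8, 22, 26, 28]
  root=22; inorder splits into left=[8], right=[26, 28]
  root=8; inorder splits into left=[], right=[]
  root=26; inorder splits into left=[], right=[28]
  root=28; inorder splits into left=[], right=[]
Reconstructed level-order: [1, 22, 8, 26, 28]


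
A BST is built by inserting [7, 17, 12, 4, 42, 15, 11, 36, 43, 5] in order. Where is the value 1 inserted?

Starting tree (level order): [7, 4, 17, None, 5, 12, 42, None, None, 11, 15, 36, 43]
Insertion path: 7 -> 4
Result: insert 1 as left child of 4
Final tree (level order): [7, 4, 17, 1, 5, 12, 42, None, None, None, None, 11, 15, 36, 43]


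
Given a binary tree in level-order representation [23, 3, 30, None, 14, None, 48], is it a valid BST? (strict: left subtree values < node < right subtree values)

Level-order array: [23, 3, 30, None, 14, None, 48]
Validate using subtree bounds (lo, hi): at each node, require lo < value < hi,
then recurse left with hi=value and right with lo=value.
Preorder trace (stopping at first violation):
  at node 23 with bounds (-inf, +inf): OK
  at node 3 with bounds (-inf, 23): OK
  at node 14 with bounds (3, 23): OK
  at node 30 with bounds (23, +inf): OK
  at node 48 with bounds (30, +inf): OK
No violation found at any node.
Result: Valid BST


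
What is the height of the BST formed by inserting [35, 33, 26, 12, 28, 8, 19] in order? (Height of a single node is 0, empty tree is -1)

Insertion order: [35, 33, 26, 12, 28, 8, 19]
Tree (level-order array): [35, 33, None, 26, None, 12, 28, 8, 19]
Compute height bottom-up (empty subtree = -1):
  height(8) = 1 + max(-1, -1) = 0
  height(19) = 1 + max(-1, -1) = 0
  height(12) = 1 + max(0, 0) = 1
  height(28) = 1 + max(-1, -1) = 0
  height(26) = 1 + max(1, 0) = 2
  height(33) = 1 + max(2, -1) = 3
  height(35) = 1 + max(3, -1) = 4
Height = 4


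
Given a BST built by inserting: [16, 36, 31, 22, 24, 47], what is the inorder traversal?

Tree insertion order: [16, 36, 31, 22, 24, 47]
Tree (level-order array): [16, None, 36, 31, 47, 22, None, None, None, None, 24]
Inorder traversal: [16, 22, 24, 31, 36, 47]


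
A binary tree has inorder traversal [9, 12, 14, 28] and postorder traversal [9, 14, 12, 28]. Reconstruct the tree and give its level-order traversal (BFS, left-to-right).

Inorder:   [9, 12, 14, 28]
Postorder: [9, 14, 12, 28]
Algorithm: postorder visits root last, so walk postorder right-to-left;
each value is the root of the current inorder slice — split it at that
value, recurse on the right subtree first, then the left.
Recursive splits:
  root=28; inorder splits into left=[9, 12, 14], right=[]
  root=12; inorder splits into left=[9], right=[14]
  root=14; inorder splits into left=[], right=[]
  root=9; inorder splits into left=[], right=[]
Reconstructed level-order: [28, 12, 9, 14]


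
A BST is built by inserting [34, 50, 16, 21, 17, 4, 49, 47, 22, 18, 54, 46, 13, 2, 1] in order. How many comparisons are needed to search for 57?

Search path for 57: 34 -> 50 -> 54
Found: False
Comparisons: 3


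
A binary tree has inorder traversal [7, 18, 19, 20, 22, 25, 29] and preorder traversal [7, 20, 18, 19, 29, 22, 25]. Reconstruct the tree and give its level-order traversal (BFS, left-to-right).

Inorder:  [7, 18, 19, 20, 22, 25, 29]
Preorder: [7, 20, 18, 19, 29, 22, 25]
Algorithm: preorder visits root first, so consume preorder in order;
for each root, split the current inorder slice at that value into
left-subtree inorder and right-subtree inorder, then recurse.
Recursive splits:
  root=7; inorder splits into left=[], right=[18, 19, 20, 22, 25, 29]
  root=20; inorder splits into left=[18, 19], right=[22, 25, 29]
  root=18; inorder splits into left=[], right=[19]
  root=19; inorder splits into left=[], right=[]
  root=29; inorder splits into left=[22, 25], right=[]
  root=22; inorder splits into left=[], right=[25]
  root=25; inorder splits into left=[], right=[]
Reconstructed level-order: [7, 20, 18, 29, 19, 22, 25]


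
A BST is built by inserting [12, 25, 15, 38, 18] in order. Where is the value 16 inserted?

Starting tree (level order): [12, None, 25, 15, 38, None, 18]
Insertion path: 12 -> 25 -> 15 -> 18
Result: insert 16 as left child of 18
Final tree (level order): [12, None, 25, 15, 38, None, 18, None, None, 16]
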